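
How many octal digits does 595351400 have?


595351400 in base 8 = 4337053550
Number of digits = 10

10 digits (base 8)


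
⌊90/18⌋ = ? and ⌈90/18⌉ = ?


90/18 = 5.0000
floor = 5
ceil = 5

floor = 5, ceil = 5


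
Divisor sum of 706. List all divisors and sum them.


Divisors of 706: 1, 2, 353, 706
Sum = 1 + 2 + 353 + 706 = 1062

σ(706) = 1062


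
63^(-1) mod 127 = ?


Use the extended Euclidean algorithm on (127, 63); each row r = 127*s + 63*t:
r=127, s=1, t=0
r=63, s=0, t=1
q=2: r=1, s=1, t=-2   [127*(1) + 63*(-2) = 1]
q=63: r=0, s=-63, t=127   [127*(-63) + 63*(127) = 0]
GCD = 1 with t = -2, so 63*(-2) ≡ 1 (mod 127)
Inverse = -2 mod 127 = 125
Check: 63 * 125 = 7875 ≡ 1 (mod 127)

63^(-1) ≡ 125 (mod 127)


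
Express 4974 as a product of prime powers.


4974 / 2 = 2487
2487 / 3 = 829
829 / 829 = 1
4974 = 2 × 3 × 829


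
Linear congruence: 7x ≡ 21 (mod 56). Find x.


GCD(7, 56) = 7 divides 21
Divide: 1x ≡ 3 (mod 8)
x ≡ 3 (mod 8)


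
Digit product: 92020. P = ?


9 × 2 × 0 × 2 × 0 = 0


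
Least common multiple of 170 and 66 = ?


GCD(170, 66) = 2
LCM = 170*66/2 = 11220/2 = 5610

LCM = 5610


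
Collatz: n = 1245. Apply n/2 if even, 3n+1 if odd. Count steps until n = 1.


1245 → 3736 → 1868 → 934 → 467 → 1402 → 701 → 2104 → 1052 → 526 → 263 → 790 → 395 → 1186 → 593 → 1780 → 890 → 445 → 1336 → 668 → 334 → 167 → 502 → 251 → 754 → 377 → 1132 → 566 → 283 → 850 → 425 → 1276 → 638 → 319 → 958 → 479 → 1438 → 719 → 2158 → 1079 → 3238 → 1619 → 4858 → 2429 → 7288 → 3644 → 1822 → 911 → 2734 → 1367 → 4102 → 2051 → 6154 → 3077 → 9232 → 4616 → 2308 → 1154 → 577 → 1732 → 866 → 433 → 1300 → 650 → 325 → 976 → 488 → 244 → 122 → 61 → 184 → 92 → 46 → 23 → 70 → 35 → 106 → 53 → 160 → 80 → 40 → 20 → 10 → 5 → 16 → 8 → 4 → 2 → 1
Total steps = 88

88 steps


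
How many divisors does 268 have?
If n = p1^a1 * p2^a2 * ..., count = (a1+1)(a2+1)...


268 = 2^2 × 67^1
d(268) = (2+1) × (1+1) = 6

6 divisors


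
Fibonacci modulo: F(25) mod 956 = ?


F(k) mod 956 for k=1..25:
1, 1, 2, 3, 5, 8, 13, 21, 34, 55, 89, 144, 233, 377, 610, 31, 641, 672, 357, 73, 430, 503, 933, 480, 457
F(25) mod 956 = 457


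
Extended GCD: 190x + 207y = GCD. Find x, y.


Tabular extended Euclidean (each row: r = 190*s + 207*t):
r=190, s=1, t=0
r=207, s=0, t=1
q=0: r=190, s=1, t=0   [190*(1) + 207*(0) = 190]
q=1: r=17, s=-1, t=1   [190*(-1) + 207*(1) = 17]
q=11: r=3, s=12, t=-11   [190*(12) + 207*(-11) = 3]
q=5: r=2, s=-61, t=56   [190*(-61) + 207*(56) = 2]
q=1: r=1, s=73, t=-67   [190*(73) + 207*(-67) = 1]
q=2: r=0, s=-207, t=190   [190*(-207) + 207*(190) = 0]
GCD = 1; from the row with r=1: x=73, y=-67
Check: 190*(73) + 207*(-67) = 13870 - 13869 = 1

GCD = 1, x = 73, y = -67


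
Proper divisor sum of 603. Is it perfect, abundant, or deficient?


Proper divisors: 1, 3, 9, 67, 201
Sum = 1 + 3 + 9 + 67 + 201 = 281
281 < 603 → deficient

s(603) = 281 (deficient)


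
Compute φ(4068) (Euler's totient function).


4068 = 2^2 × 3^2 × 113
Prime factors: 2, 3, 113
φ(4068) = 4068 × (1-1/2) × (1-1/3) × (1-1/113)
= 4068 × 1/2 × 2/3 × 112/113 = 1344

φ(4068) = 1344


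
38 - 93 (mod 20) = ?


38 - 93 = -55
-55 mod 20 = 5


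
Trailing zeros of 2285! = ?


floor(2285/5) = 457
floor(2285/25) = 91
floor(2285/125) = 18
floor(2285/625) = 3
Total = 569

569 trailing zeros


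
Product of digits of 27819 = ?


2 × 7 × 8 × 1 × 9 = 1008


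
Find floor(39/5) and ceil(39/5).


39/5 = 7.8000
floor = 7
ceil = 8

floor = 7, ceil = 8


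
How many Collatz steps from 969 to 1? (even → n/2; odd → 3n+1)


969 → 2908 → 1454 → 727 → 2182 → 1091 → 3274 → 1637 → 4912 → 2456 → 1228 → 614 → 307 → 922 → 461 → 1384 → 692 → 346 → 173 → 520 → 260 → 130 → 65 → 196 → 98 → 49 → 148 → 74 → 37 → 112 → 56 → 28 → 14 → 7 → 22 → 11 → 34 → 17 → 52 → 26 → 13 → 40 → 20 → 10 → 5 → 16 → 8 → 4 → 2 → 1
Total steps = 49

49 steps


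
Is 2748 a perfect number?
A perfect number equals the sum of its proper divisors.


Proper divisors of 2748: 1, 2, 3, 4, 6, 12, 229, 458, 687, 916, 1374
Sum = 1 + 2 + 3 + 4 + 6 + 12 + 229 + 458 + 687 + 916 + 1374 = 3692

No, 2748 is not perfect (3692 ≠ 2748)


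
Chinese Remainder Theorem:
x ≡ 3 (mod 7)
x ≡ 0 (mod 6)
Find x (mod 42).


M = 7*6 = 42
M1 = M/7 = 6, M2 = M/6 = 7
M1^(-1) mod 7 = 6, M2^(-1) mod 6 = 1
x = 3*6*6 + 0*7*1 = 108
108 mod 42 = 24
Check: 24 mod 7 = 3 ✓, 24 mod 6 = 0 ✓

x ≡ 24 (mod 42)


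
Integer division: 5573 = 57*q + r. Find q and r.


5573 = 57 * 97 + 44
Check: 5529 + 44 = 5573

q = 97, r = 44


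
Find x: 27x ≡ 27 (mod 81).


GCD(27, 81) = 27 divides 27
Divide: 1x ≡ 1 (mod 3)
x ≡ 1 (mod 3)


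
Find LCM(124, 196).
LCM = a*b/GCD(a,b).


GCD(124, 196) = 4
LCM = 124*196/4 = 24304/4 = 6076

LCM = 6076


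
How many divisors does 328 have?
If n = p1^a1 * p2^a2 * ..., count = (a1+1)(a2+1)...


328 = 2^3 × 41^1
d(328) = (3+1) × (1+1) = 8

8 divisors


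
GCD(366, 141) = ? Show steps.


366 = 2 * 141 + 84
141 = 1 * 84 + 57
84 = 1 * 57 + 27
57 = 2 * 27 + 3
27 = 9 * 3 + 0
GCD = 3


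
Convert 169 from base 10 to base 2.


169 (base 10) = 169 (decimal)
169 (decimal) = 10101001 (base 2)


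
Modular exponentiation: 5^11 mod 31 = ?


5^1 mod 31 = 5
5^2 mod 31 = 25
5^3 mod 31 = 1
5^4 mod 31 = 5
5^5 mod 31 = 25
5^6 mod 31 = 1
5^7 mod 31 = 5
5^8 mod 31 = 25
5^9 mod 31 = 1
5^10 mod 31 = 5
5^11 mod 31 = 25


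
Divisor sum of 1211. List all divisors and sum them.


Divisors of 1211: 1, 7, 173, 1211
Sum = 1 + 7 + 173 + 1211 = 1392

σ(1211) = 1392


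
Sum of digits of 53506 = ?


5 + 3 + 5 + 0 + 6 = 19


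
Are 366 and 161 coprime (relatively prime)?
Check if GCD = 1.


Euclidean algorithm:
366 = 2 * 161 + 44
161 = 3 * 44 + 29
44 = 1 * 29 + 15
29 = 1 * 15 + 14
15 = 1 * 14 + 1
14 = 14 * 1 + 0
GCD(366, 161) = 1

Yes, coprime (GCD = 1)


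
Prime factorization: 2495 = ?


2495 / 5 = 499
499 / 499 = 1
2495 = 5 × 499


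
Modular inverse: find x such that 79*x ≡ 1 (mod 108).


Use the extended Euclidean algorithm on (108, 79); each row r = 108*s + 79*t:
r=108, s=1, t=0
r=79, s=0, t=1
q=1: r=29, s=1, t=-1   [108*(1) + 79*(-1) = 29]
q=2: r=21, s=-2, t=3   [108*(-2) + 79*(3) = 21]
q=1: r=8, s=3, t=-4   [108*(3) + 79*(-4) = 8]
q=2: r=5, s=-8, t=11   [108*(-8) + 79*(11) = 5]
q=1: r=3, s=11, t=-15   [108*(11) + 79*(-15) = 3]
q=1: r=2, s=-19, t=26   [108*(-19) + 79*(26) = 2]
q=1: r=1, s=30, t=-41   [108*(30) + 79*(-41) = 1]
q=2: r=0, s=-79, t=108   [108*(-79) + 79*(108) = 0]
GCD = 1 with t = -41, so 79*(-41) ≡ 1 (mod 108)
Inverse = -41 mod 108 = 67
Check: 79 * 67 = 5293 ≡ 1 (mod 108)

79^(-1) ≡ 67 (mod 108)


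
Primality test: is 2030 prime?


2030 / 2 = 1015 (exact division)
2030 is NOT prime.

No, 2030 is not prime


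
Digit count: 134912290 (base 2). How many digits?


134912290 in base 2 = 1000000010101001100100100010
Number of digits = 28

28 digits (base 2)


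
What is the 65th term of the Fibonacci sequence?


Sequence: 1, 1, 2, 3, 5, 8, 13, 21, 34, 55, 89, 144, 233, 377, 610, 987, 1597, 2584, 4181, 6765, 10946, 17711, 28657, 46368, 75025, 121393, 196418, 317811, 514229, 832040, 1346269, 2178309, 3524578, 5702887, 9227465, 14930352, 24157817, 39088169, 63245986, 102334155, 165580141, 267914296, 433494437, 701408733, 1134903170, 1836311903, 2971215073, 4807526976, 7778742049, 12586269025, 20365011074, 32951280099, 53316291173, 86267571272, 139583862445, 225851433717, 365435296162, 591286729879, 956722026041, 1548008755920, 2504730781961, 4052739537881, 6557470319842, 10610209857723, 17167680177565
F(65) = 17167680177565


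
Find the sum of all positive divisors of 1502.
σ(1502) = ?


Divisors of 1502: 1, 2, 751, 1502
Sum = 1 + 2 + 751 + 1502 = 2256

σ(1502) = 2256


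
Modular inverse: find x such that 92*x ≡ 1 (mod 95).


Use the extended Euclidean algorithm on (95, 92); each row r = 95*s + 92*t:
r=95, s=1, t=0
r=92, s=0, t=1
q=1: r=3, s=1, t=-1   [95*(1) + 92*(-1) = 3]
q=30: r=2, s=-30, t=31   [95*(-30) + 92*(31) = 2]
q=1: r=1, s=31, t=-32   [95*(31) + 92*(-32) = 1]
q=2: r=0, s=-92, t=95   [95*(-92) + 92*(95) = 0]
GCD = 1 with t = -32, so 92*(-32) ≡ 1 (mod 95)
Inverse = -32 mod 95 = 63
Check: 92 * 63 = 5796 ≡ 1 (mod 95)

92^(-1) ≡ 63 (mod 95)


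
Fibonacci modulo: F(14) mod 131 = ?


F(k) mod 131 for k=1..14:
1, 1, 2, 3, 5, 8, 13, 21, 34, 55, 89, 13, 102, 115
F(14) mod 131 = 115


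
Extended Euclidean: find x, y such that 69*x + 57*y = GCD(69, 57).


Tabular extended Euclidean (each row: r = 69*s + 57*t):
r=69, s=1, t=0
r=57, s=0, t=1
q=1: r=12, s=1, t=-1   [69*(1) + 57*(-1) = 12]
q=4: r=9, s=-4, t=5   [69*(-4) + 57*(5) = 9]
q=1: r=3, s=5, t=-6   [69*(5) + 57*(-6) = 3]
q=3: r=0, s=-19, t=23   [69*(-19) + 57*(23) = 0]
GCD = 3; from the row with r=3: x=5, y=-6
Check: 69*(5) + 57*(-6) = 345 - 342 = 3

GCD = 3, x = 5, y = -6


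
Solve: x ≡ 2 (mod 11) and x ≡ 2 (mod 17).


M = 11*17 = 187
M1 = M/11 = 17, M2 = M/17 = 11
M1^(-1) mod 11 = 2, M2^(-1) mod 17 = 14
x = 2*17*2 + 2*11*14 = 376
376 mod 187 = 2
Check: 2 mod 11 = 2 ✓, 2 mod 17 = 2 ✓

x ≡ 2 (mod 187)


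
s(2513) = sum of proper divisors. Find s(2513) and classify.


Proper divisors: 1, 7, 359
Sum = 1 + 7 + 359 = 367
367 < 2513 → deficient

s(2513) = 367 (deficient)


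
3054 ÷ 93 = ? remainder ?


3054 = 93 * 32 + 78
Check: 2976 + 78 = 3054

q = 32, r = 78


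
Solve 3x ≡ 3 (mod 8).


GCD(3, 8) = 1, unique solution
a^(-1) mod 8 = 3
x = 3 * 3 mod 8 = 1

x ≡ 1 (mod 8)


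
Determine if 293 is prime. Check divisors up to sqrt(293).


Check divisors up to sqrt(293) = 17.1172
No divisors found.
293 is prime.

Yes, 293 is prime


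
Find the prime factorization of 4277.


4277 / 7 = 611
611 / 13 = 47
47 / 47 = 1
4277 = 7 × 13 × 47


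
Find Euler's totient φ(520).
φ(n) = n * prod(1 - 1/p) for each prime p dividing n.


520 = 2^3 × 5 × 13
Prime factors: 2, 5, 13
φ(520) = 520 × (1-1/2) × (1-1/5) × (1-1/13)
= 520 × 1/2 × 4/5 × 12/13 = 192

φ(520) = 192


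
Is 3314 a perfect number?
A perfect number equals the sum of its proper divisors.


Proper divisors of 3314: 1, 2, 1657
Sum = 1 + 2 + 1657 = 1660

No, 3314 is not perfect (1660 ≠ 3314)


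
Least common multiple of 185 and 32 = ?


GCD(185, 32) = 1
LCM = 185*32/1 = 5920/1 = 5920

LCM = 5920


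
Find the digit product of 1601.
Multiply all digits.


1 × 6 × 0 × 1 = 0


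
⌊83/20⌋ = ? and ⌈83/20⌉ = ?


83/20 = 4.1500
floor = 4
ceil = 5

floor = 4, ceil = 5


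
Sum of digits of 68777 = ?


6 + 8 + 7 + 7 + 7 = 35


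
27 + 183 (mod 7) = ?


27 + 183 = 210
210 mod 7 = 0


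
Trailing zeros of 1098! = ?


floor(1098/5) = 219
floor(1098/25) = 43
floor(1098/125) = 8
floor(1098/625) = 1
Total = 271

271 trailing zeros


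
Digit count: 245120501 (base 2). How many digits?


245120501 in base 2 = 1110100111000011110111110101
Number of digits = 28

28 digits (base 2)


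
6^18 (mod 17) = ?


6^1 mod 17 = 6
6^2 mod 17 = 2
6^3 mod 17 = 12
6^4 mod 17 = 4
6^5 mod 17 = 7
6^6 mod 17 = 8
6^7 mod 17 = 14
6^8 mod 17 = 16
6^9 mod 17 = 11
6^10 mod 17 = 15
6^11 mod 17 = 5
6^12 mod 17 = 13
6^13 mod 17 = 10
6^14 mod 17 = 9
6^15 mod 17 = 3
6^16 mod 17 = 1
6^17 mod 17 = 6
6^18 mod 17 = 2


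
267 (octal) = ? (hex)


267 (base 8) = 183 (decimal)
183 (decimal) = B7 (base 16)


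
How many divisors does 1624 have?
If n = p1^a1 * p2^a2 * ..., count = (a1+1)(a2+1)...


1624 = 2^3 × 7^1 × 29^1
d(1624) = (3+1) × (1+1) × (1+1) = 16

16 divisors


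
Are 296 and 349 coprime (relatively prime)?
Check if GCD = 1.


Euclidean algorithm:
349 = 1 * 296 + 53
296 = 5 * 53 + 31
53 = 1 * 31 + 22
31 = 1 * 22 + 9
22 = 2 * 9 + 4
9 = 2 * 4 + 1
4 = 4 * 1 + 0
GCD(296, 349) = 1

Yes, coprime (GCD = 1)


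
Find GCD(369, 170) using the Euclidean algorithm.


369 = 2 * 170 + 29
170 = 5 * 29 + 25
29 = 1 * 25 + 4
25 = 6 * 4 + 1
4 = 4 * 1 + 0
GCD = 1


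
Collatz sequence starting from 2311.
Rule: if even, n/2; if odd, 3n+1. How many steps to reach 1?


2311 → 6934 → 3467 → 10402 → 5201 → 15604 → 7802 → 3901 → 11704 → 5852 → 2926 → 1463 → 4390 → 2195 → 6586 → 3293 → 9880 → 4940 → 2470 → 1235 → 3706 → 1853 → 5560 → 2780 → 1390 → 695 → 2086 → 1043 → 3130 → 1565 → 4696 → 2348 → 1174 → 587 → 1762 → 881 → 2644 → 1322 → 661 → 1984 → 992 → 496 → 248 → 124 → 62 → 31 → 94 → 47 → 142 → 71 → 214 → 107 → 322 → 161 → 484 → 242 → 121 → 364 → 182 → 91 → 274 → 137 → 412 → 206 → 103 → 310 → 155 → 466 → 233 → 700 → 350 → 175 → 526 → 263 → 790 → 395 → 1186 → 593 → 1780 → 890 → 445 → 1336 → 668 → 334 → 167 → 502 → 251 → 754 → 377 → 1132 → 566 → 283 → 850 → 425 → 1276 → 638 → 319 → 958 → 479 → 1438 → 719 → 2158 → 1079 → 3238 → 1619 → 4858 → 2429 → 7288 → 3644 → 1822 → 911 → 2734 → 1367 → 4102 → 2051 → 6154 → 3077 → 9232 → 4616 → 2308 → 1154 → 577 → 1732 → 866 → 433 → 1300 → 650 → 325 → 976 → 488 → 244 → 122 → 61 → 184 → 92 → 46 → 23 → 70 → 35 → 106 → 53 → 160 → 80 → 40 → 20 → 10 → 5 → 16 → 8 → 4 → 2 → 1
Total steps = 151

151 steps


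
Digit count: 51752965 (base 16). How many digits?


51752965 in base 16 = 315B005
Number of digits = 7

7 digits (base 16)


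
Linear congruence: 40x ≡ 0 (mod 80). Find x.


GCD(40, 80) = 40 divides 0
Divide: 1x ≡ 0 (mod 2)
x ≡ 0 (mod 2)


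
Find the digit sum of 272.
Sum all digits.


2 + 7 + 2 = 11


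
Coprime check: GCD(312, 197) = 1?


Euclidean algorithm:
312 = 1 * 197 + 115
197 = 1 * 115 + 82
115 = 1 * 82 + 33
82 = 2 * 33 + 16
33 = 2 * 16 + 1
16 = 16 * 1 + 0
GCD(312, 197) = 1

Yes, coprime (GCD = 1)


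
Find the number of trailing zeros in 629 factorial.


floor(629/5) = 125
floor(629/25) = 25
floor(629/125) = 5
floor(629/625) = 1
Total = 156

156 trailing zeros


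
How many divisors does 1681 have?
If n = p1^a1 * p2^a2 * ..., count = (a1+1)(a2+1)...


1681 = 41^2
d(1681) = (2+1) = 3

3 divisors


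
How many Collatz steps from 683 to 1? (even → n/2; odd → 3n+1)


683 → 2050 → 1025 → 3076 → 1538 → 769 → 2308 → 1154 → 577 → 1732 → 866 → 433 → 1300 → 650 → 325 → 976 → 488 → 244 → 122 → 61 → 184 → 92 → 46 → 23 → 70 → 35 → 106 → 53 → 160 → 80 → 40 → 20 → 10 → 5 → 16 → 8 → 4 → 2 → 1
Total steps = 38

38 steps


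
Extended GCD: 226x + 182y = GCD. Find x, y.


Tabular extended Euclidean (each row: r = 226*s + 182*t):
r=226, s=1, t=0
r=182, s=0, t=1
q=1: r=44, s=1, t=-1   [226*(1) + 182*(-1) = 44]
q=4: r=6, s=-4, t=5   [226*(-4) + 182*(5) = 6]
q=7: r=2, s=29, t=-36   [226*(29) + 182*(-36) = 2]
q=3: r=0, s=-91, t=113   [226*(-91) + 182*(113) = 0]
GCD = 2; from the row with r=2: x=29, y=-36
Check: 226*(29) + 182*(-36) = 6554 - 6552 = 2

GCD = 2, x = 29, y = -36


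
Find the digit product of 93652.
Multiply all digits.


9 × 3 × 6 × 5 × 2 = 1620


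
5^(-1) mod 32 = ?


Use the extended Euclidean algorithm on (32, 5); each row r = 32*s + 5*t:
r=32, s=1, t=0
r=5, s=0, t=1
q=6: r=2, s=1, t=-6   [32*(1) + 5*(-6) = 2]
q=2: r=1, s=-2, t=13   [32*(-2) + 5*(13) = 1]
q=2: r=0, s=5, t=-32   [32*(5) + 5*(-32) = 0]
GCD = 1 with t = 13, so 5*(13) ≡ 1 (mod 32)
Inverse = 13 mod 32 = 13
Check: 5 * 13 = 65 ≡ 1 (mod 32)

5^(-1) ≡ 13 (mod 32)


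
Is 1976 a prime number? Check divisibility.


1976 / 2 = 988 (exact division)
1976 is NOT prime.

No, 1976 is not prime


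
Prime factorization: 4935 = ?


4935 / 3 = 1645
1645 / 5 = 329
329 / 7 = 47
47 / 47 = 1
4935 = 3 × 5 × 7 × 47


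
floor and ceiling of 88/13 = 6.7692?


88/13 = 6.7692
floor = 6
ceil = 7

floor = 6, ceil = 7


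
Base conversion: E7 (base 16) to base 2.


E7 (base 16) = 231 (decimal)
231 (decimal) = 11100111 (base 2)


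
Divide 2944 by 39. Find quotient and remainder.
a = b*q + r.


2944 = 39 * 75 + 19
Check: 2925 + 19 = 2944

q = 75, r = 19


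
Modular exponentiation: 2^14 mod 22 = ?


2^1 mod 22 = 2
2^2 mod 22 = 4
2^3 mod 22 = 8
2^4 mod 22 = 16
2^5 mod 22 = 10
2^6 mod 22 = 20
2^7 mod 22 = 18
2^8 mod 22 = 14
2^9 mod 22 = 6
2^10 mod 22 = 12
2^11 mod 22 = 2
2^12 mod 22 = 4
2^13 mod 22 = 8
2^14 mod 22 = 16


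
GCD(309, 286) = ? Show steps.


309 = 1 * 286 + 23
286 = 12 * 23 + 10
23 = 2 * 10 + 3
10 = 3 * 3 + 1
3 = 3 * 1 + 0
GCD = 1


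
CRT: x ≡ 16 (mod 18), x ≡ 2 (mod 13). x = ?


M = 18*13 = 234
M1 = M/18 = 13, M2 = M/13 = 18
M1^(-1) mod 18 = 7, M2^(-1) mod 13 = 8
x = 16*13*7 + 2*18*8 = 1744
1744 mod 234 = 106
Check: 106 mod 18 = 16 ✓, 106 mod 13 = 2 ✓

x ≡ 106 (mod 234)


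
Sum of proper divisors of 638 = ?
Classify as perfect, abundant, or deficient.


Proper divisors: 1, 2, 11, 22, 29, 58, 319
Sum = 1 + 2 + 11 + 22 + 29 + 58 + 319 = 442
442 < 638 → deficient

s(638) = 442 (deficient)


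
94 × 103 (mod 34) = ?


94 × 103 = 9682
9682 mod 34 = 26


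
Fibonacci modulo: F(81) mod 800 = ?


F(k) mod 800 for k=1..81:
1, 1, 2, 3, 5, 8, 13, 21, 34, 55, 89, 144, 233, 377, 610, 187, 797, 184, 181, 365, 546, 111, 657, 768, 625, 593, 418, 211, 629, 40, 669, 709, 578, 487, 265, 752, 217, 169, 386, 555, 141, 696, 37, 733, 770, 703, 673, 576, 449, 225, 674, 99, 773, 72, 45, 117, 162, 279, 441, 720, 361, 281, 642, 123, 765, 88, 53, 141, 194, 335, 529, 64, 593, 657, 450, 307, 757, 264, 221, 485, 706
F(81) mod 800 = 706


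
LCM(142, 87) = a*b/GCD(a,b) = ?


GCD(142, 87) = 1
LCM = 142*87/1 = 12354/1 = 12354

LCM = 12354


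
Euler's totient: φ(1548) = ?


1548 = 2^2 × 3^2 × 43
Prime factors: 2, 3, 43
φ(1548) = 1548 × (1-1/2) × (1-1/3) × (1-1/43)
= 1548 × 1/2 × 2/3 × 42/43 = 504

φ(1548) = 504


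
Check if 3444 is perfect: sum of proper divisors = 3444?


Proper divisors of 3444: 1, 2, 3, 4, 6, 7, 12, 14, 21, 28, 41, 42, 82, 84, 123, 164, 246, 287, 492, 574, 861, 1148, 1722
Sum = 1 + 2 + 3 + 4 + 6 + 7 + 12 + 14 + 21 + 28 + 41 + 42 + 82 + 84 + 123 + 164 + 246 + 287 + 492 + 574 + 861 + 1148 + 1722 = 5964

No, 3444 is not perfect (5964 ≠ 3444)


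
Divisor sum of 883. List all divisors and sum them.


Divisors of 883: 1, 883
Sum = 1 + 883 = 884

σ(883) = 884


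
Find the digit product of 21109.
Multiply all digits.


2 × 1 × 1 × 0 × 9 = 0


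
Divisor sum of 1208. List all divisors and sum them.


Divisors of 1208: 1, 2, 4, 8, 151, 302, 604, 1208
Sum = 1 + 2 + 4 + 8 + 151 + 302 + 604 + 1208 = 2280

σ(1208) = 2280


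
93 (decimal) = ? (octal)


93 (base 10) = 93 (decimal)
93 (decimal) = 135 (base 8)


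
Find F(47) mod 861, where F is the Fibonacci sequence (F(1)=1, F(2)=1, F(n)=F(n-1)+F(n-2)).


F(k) mod 861 for k=1..47:
1, 1, 2, 3, 5, 8, 13, 21, 34, 55, 89, 144, 233, 377, 610, 126, 736, 1, 737, 738, 614, 491, 244, 735, 118, 853, 110, 102, 212, 314, 526, 840, 505, 484, 128, 612, 740, 491, 370, 0, 370, 370, 740, 249, 128, 377, 505
F(47) mod 861 = 505


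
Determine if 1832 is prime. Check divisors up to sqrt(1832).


1832 / 2 = 916 (exact division)
1832 is NOT prime.

No, 1832 is not prime


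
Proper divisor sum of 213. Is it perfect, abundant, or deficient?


Proper divisors: 1, 3, 71
Sum = 1 + 3 + 71 = 75
75 < 213 → deficient

s(213) = 75 (deficient)


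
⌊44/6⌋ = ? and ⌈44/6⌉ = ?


44/6 = 7.3333
floor = 7
ceil = 8

floor = 7, ceil = 8


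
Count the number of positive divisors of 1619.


1619 = 1619^1
d(1619) = (1+1) = 2

2 divisors


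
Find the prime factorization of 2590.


2590 / 2 = 1295
1295 / 5 = 259
259 / 7 = 37
37 / 37 = 1
2590 = 2 × 5 × 7 × 37


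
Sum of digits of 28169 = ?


2 + 8 + 1 + 6 + 9 = 26


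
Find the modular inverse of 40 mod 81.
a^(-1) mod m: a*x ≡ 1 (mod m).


Use the extended Euclidean algorithm on (81, 40); each row r = 81*s + 40*t:
r=81, s=1, t=0
r=40, s=0, t=1
q=2: r=1, s=1, t=-2   [81*(1) + 40*(-2) = 1]
q=40: r=0, s=-40, t=81   [81*(-40) + 40*(81) = 0]
GCD = 1 with t = -2, so 40*(-2) ≡ 1 (mod 81)
Inverse = -2 mod 81 = 79
Check: 40 * 79 = 3160 ≡ 1 (mod 81)

40^(-1) ≡ 79 (mod 81)


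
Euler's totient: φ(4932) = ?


4932 = 2^2 × 3^2 × 137
Prime factors: 2, 3, 137
φ(4932) = 4932 × (1-1/2) × (1-1/3) × (1-1/137)
= 4932 × 1/2 × 2/3 × 136/137 = 1632

φ(4932) = 1632


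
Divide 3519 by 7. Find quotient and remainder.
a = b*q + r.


3519 = 7 * 502 + 5
Check: 3514 + 5 = 3519

q = 502, r = 5


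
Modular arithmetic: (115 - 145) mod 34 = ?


115 - 145 = -30
-30 mod 34 = 4


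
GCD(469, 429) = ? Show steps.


469 = 1 * 429 + 40
429 = 10 * 40 + 29
40 = 1 * 29 + 11
29 = 2 * 11 + 7
11 = 1 * 7 + 4
7 = 1 * 4 + 3
4 = 1 * 3 + 1
3 = 3 * 1 + 0
GCD = 1


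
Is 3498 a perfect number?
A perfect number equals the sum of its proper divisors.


Proper divisors of 3498: 1, 2, 3, 6, 11, 22, 33, 53, 66, 106, 159, 318, 583, 1166, 1749
Sum = 1 + 2 + 3 + 6 + 11 + 22 + 33 + 53 + 66 + 106 + 159 + 318 + 583 + 1166 + 1749 = 4278

No, 3498 is not perfect (4278 ≠ 3498)


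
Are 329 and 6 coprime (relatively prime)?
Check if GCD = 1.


Euclidean algorithm:
329 = 54 * 6 + 5
6 = 1 * 5 + 1
5 = 5 * 1 + 0
GCD(329, 6) = 1

Yes, coprime (GCD = 1)


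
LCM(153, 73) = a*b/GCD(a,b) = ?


GCD(153, 73) = 1
LCM = 153*73/1 = 11169/1 = 11169

LCM = 11169


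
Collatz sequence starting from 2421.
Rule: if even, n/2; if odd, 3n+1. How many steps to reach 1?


2421 → 7264 → 3632 → 1816 → 908 → 454 → 227 → 682 → 341 → 1024 → 512 → 256 → 128 → 64 → 32 → 16 → 8 → 4 → 2 → 1
Total steps = 19

19 steps


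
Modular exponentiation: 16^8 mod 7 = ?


16^1 mod 7 = 2
16^2 mod 7 = 4
16^3 mod 7 = 1
16^4 mod 7 = 2
16^5 mod 7 = 4
16^6 mod 7 = 1
16^7 mod 7 = 2
16^8 mod 7 = 4


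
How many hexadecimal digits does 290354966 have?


290354966 in base 16 = 114E7716
Number of digits = 8

8 digits (base 16)


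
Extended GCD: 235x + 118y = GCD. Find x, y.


Tabular extended Euclidean (each row: r = 235*s + 118*t):
r=235, s=1, t=0
r=118, s=0, t=1
q=1: r=117, s=1, t=-1   [235*(1) + 118*(-1) = 117]
q=1: r=1, s=-1, t=2   [235*(-1) + 118*(2) = 1]
q=117: r=0, s=118, t=-235   [235*(118) + 118*(-235) = 0]
GCD = 1; from the row with r=1: x=-1, y=2
Check: 235*(-1) + 118*(2) = -235 + 236 = 1

GCD = 1, x = -1, y = 2


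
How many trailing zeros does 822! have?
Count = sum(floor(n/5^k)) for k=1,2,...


floor(822/5) = 164
floor(822/25) = 32
floor(822/125) = 6
floor(822/625) = 1
Total = 203

203 trailing zeros


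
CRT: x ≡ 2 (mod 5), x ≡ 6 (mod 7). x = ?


M = 5*7 = 35
M1 = M/5 = 7, M2 = M/7 = 5
M1^(-1) mod 5 = 3, M2^(-1) mod 7 = 3
x = 2*7*3 + 6*5*3 = 132
132 mod 35 = 27
Check: 27 mod 5 = 2 ✓, 27 mod 7 = 6 ✓

x ≡ 27 (mod 35)


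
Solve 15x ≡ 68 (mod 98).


GCD(15, 98) = 1, unique solution
a^(-1) mod 98 = 85
x = 85 * 68 mod 98 = 96

x ≡ 96 (mod 98)


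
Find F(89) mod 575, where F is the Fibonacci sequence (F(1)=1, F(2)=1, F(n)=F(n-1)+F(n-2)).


F(k) mod 575 for k=1..89:
1, 1, 2, 3, 5, 8, 13, 21, 34, 55, 89, 144, 233, 377, 35, 412, 447, 284, 156, 440, 21, 461, 482, 368, 275, 68, 343, 411, 179, 15, 194, 209, 403, 37, 440, 477, 342, 244, 11, 255, 266, 521, 212, 158, 370, 528, 323, 276, 24, 300, 324, 49, 373, 422, 220, 67, 287, 354, 66, 420, 486, 331, 242, 573, 240, 238, 478, 141, 44, 185, 229, 414, 68, 482, 550, 457, 432, 314, 171, 485, 81, 566, 72, 63, 135, 198, 333, 531, 289
F(89) mod 575 = 289


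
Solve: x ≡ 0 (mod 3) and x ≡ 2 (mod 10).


M = 3*10 = 30
M1 = M/3 = 10, M2 = M/10 = 3
M1^(-1) mod 3 = 1, M2^(-1) mod 10 = 7
x = 0*10*1 + 2*3*7 = 42
42 mod 30 = 12
Check: 12 mod 3 = 0 ✓, 12 mod 10 = 2 ✓

x ≡ 12 (mod 30)


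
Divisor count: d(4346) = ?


4346 = 2^1 × 41^1 × 53^1
d(4346) = (1+1) × (1+1) × (1+1) = 8

8 divisors


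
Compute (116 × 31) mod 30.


116 × 31 = 3596
3596 mod 30 = 26


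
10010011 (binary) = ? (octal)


10010011 (base 2) = 147 (decimal)
147 (decimal) = 223 (base 8)


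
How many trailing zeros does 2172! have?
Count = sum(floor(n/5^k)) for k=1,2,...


floor(2172/5) = 434
floor(2172/25) = 86
floor(2172/125) = 17
floor(2172/625) = 3
Total = 540

540 trailing zeros


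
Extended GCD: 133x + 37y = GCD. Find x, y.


Tabular extended Euclidean (each row: r = 133*s + 37*t):
r=133, s=1, t=0
r=37, s=0, t=1
q=3: r=22, s=1, t=-3   [133*(1) + 37*(-3) = 22]
q=1: r=15, s=-1, t=4   [133*(-1) + 37*(4) = 15]
q=1: r=7, s=2, t=-7   [133*(2) + 37*(-7) = 7]
q=2: r=1, s=-5, t=18   [133*(-5) + 37*(18) = 1]
q=7: r=0, s=37, t=-133   [133*(37) + 37*(-133) = 0]
GCD = 1; from the row with r=1: x=-5, y=18
Check: 133*(-5) + 37*(18) = -665 + 666 = 1

GCD = 1, x = -5, y = 18


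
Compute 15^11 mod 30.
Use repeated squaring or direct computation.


15^1 mod 30 = 15
15^2 mod 30 = 15
15^3 mod 30 = 15
15^4 mod 30 = 15
15^5 mod 30 = 15
15^6 mod 30 = 15
15^7 mod 30 = 15
15^8 mod 30 = 15
15^9 mod 30 = 15
15^10 mod 30 = 15
15^11 mod 30 = 15


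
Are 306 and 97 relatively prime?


Euclidean algorithm:
306 = 3 * 97 + 15
97 = 6 * 15 + 7
15 = 2 * 7 + 1
7 = 7 * 1 + 0
GCD(306, 97) = 1

Yes, coprime (GCD = 1)


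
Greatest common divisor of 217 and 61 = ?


217 = 3 * 61 + 34
61 = 1 * 34 + 27
34 = 1 * 27 + 7
27 = 3 * 7 + 6
7 = 1 * 6 + 1
6 = 6 * 1 + 0
GCD = 1


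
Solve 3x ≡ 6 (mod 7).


GCD(3, 7) = 1, unique solution
a^(-1) mod 7 = 5
x = 5 * 6 mod 7 = 2

x ≡ 2 (mod 7)


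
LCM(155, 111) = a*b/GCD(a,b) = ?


GCD(155, 111) = 1
LCM = 155*111/1 = 17205/1 = 17205

LCM = 17205


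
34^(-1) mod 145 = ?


Use the extended Euclidean algorithm on (145, 34); each row r = 145*s + 34*t:
r=145, s=1, t=0
r=34, s=0, t=1
q=4: r=9, s=1, t=-4   [145*(1) + 34*(-4) = 9]
q=3: r=7, s=-3, t=13   [145*(-3) + 34*(13) = 7]
q=1: r=2, s=4, t=-17   [145*(4) + 34*(-17) = 2]
q=3: r=1, s=-15, t=64   [145*(-15) + 34*(64) = 1]
q=2: r=0, s=34, t=-145   [145*(34) + 34*(-145) = 0]
GCD = 1 with t = 64, so 34*(64) ≡ 1 (mod 145)
Inverse = 64 mod 145 = 64
Check: 34 * 64 = 2176 ≡ 1 (mod 145)

34^(-1) ≡ 64 (mod 145)


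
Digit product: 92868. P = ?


9 × 2 × 8 × 6 × 8 = 6912


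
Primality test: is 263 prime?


Check divisors up to sqrt(263) = 16.2173
No divisors found.
263 is prime.

Yes, 263 is prime


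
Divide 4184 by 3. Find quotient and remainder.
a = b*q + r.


4184 = 3 * 1394 + 2
Check: 4182 + 2 = 4184

q = 1394, r = 2


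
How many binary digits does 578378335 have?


578378335 in base 2 = 100010011110010101101001011111
Number of digits = 30

30 digits (base 2)


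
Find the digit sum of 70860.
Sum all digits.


7 + 0 + 8 + 6 + 0 = 21


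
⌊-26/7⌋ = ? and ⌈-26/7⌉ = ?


-26/7 = -3.7143
floor = -4
ceil = -3

floor = -4, ceil = -3


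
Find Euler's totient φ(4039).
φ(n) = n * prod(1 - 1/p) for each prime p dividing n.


4039 = 7 × 577
Prime factors: 7, 577
φ(4039) = 4039 × (1-1/7) × (1-1/577)
= 4039 × 6/7 × 576/577 = 3456

φ(4039) = 3456


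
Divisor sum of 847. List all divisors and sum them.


Divisors of 847: 1, 7, 11, 77, 121, 847
Sum = 1 + 7 + 11 + 77 + 121 + 847 = 1064

σ(847) = 1064


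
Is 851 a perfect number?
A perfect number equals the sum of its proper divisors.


Proper divisors of 851: 1, 23, 37
Sum = 1 + 23 + 37 = 61

No, 851 is not perfect (61 ≠ 851)


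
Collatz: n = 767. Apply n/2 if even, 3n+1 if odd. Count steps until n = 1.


767 → 2302 → 1151 → 3454 → 1727 → 5182 → 2591 → 7774 → 3887 → 11662 → 5831 → 17494 → 8747 → 26242 → 13121 → 39364 → 19682 → 9841 → 29524 → 14762 → 7381 → 22144 → 11072 → 5536 → 2768 → 1384 → 692 → 346 → 173 → 520 → 260 → 130 → 65 → 196 → 98 → 49 → 148 → 74 → 37 → 112 → 56 → 28 → 14 → 7 → 22 → 11 → 34 → 17 → 52 → 26 → 13 → 40 → 20 → 10 → 5 → 16 → 8 → 4 → 2 → 1
Total steps = 59

59 steps


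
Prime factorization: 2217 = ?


2217 / 3 = 739
739 / 739 = 1
2217 = 3 × 739


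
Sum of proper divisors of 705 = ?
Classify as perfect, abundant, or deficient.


Proper divisors: 1, 3, 5, 15, 47, 141, 235
Sum = 1 + 3 + 5 + 15 + 47 + 141 + 235 = 447
447 < 705 → deficient

s(705) = 447 (deficient)


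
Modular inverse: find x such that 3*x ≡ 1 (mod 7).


Use the extended Euclidean algorithm on (7, 3); each row r = 7*s + 3*t:
r=7, s=1, t=0
r=3, s=0, t=1
q=2: r=1, s=1, t=-2   [7*(1) + 3*(-2) = 1]
q=3: r=0, s=-3, t=7   [7*(-3) + 3*(7) = 0]
GCD = 1 with t = -2, so 3*(-2) ≡ 1 (mod 7)
Inverse = -2 mod 7 = 5
Check: 3 * 5 = 15 ≡ 1 (mod 7)

3^(-1) ≡ 5 (mod 7)


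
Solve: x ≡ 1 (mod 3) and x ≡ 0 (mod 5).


M = 3*5 = 15
M1 = M/3 = 5, M2 = M/5 = 3
M1^(-1) mod 3 = 2, M2^(-1) mod 5 = 2
x = 1*5*2 + 0*3*2 = 10
10 mod 15 = 10
Check: 10 mod 3 = 1 ✓, 10 mod 5 = 0 ✓

x ≡ 10 (mod 15)


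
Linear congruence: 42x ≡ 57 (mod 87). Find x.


GCD(42, 87) = 3 divides 57
Divide: 14x ≡ 19 (mod 29)
x ≡ 20 (mod 29)


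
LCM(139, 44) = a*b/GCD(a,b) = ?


GCD(139, 44) = 1
LCM = 139*44/1 = 6116/1 = 6116

LCM = 6116


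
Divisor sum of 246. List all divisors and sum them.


Divisors of 246: 1, 2, 3, 6, 41, 82, 123, 246
Sum = 1 + 2 + 3 + 6 + 41 + 82 + 123 + 246 = 504

σ(246) = 504


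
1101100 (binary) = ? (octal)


1101100 (base 2) = 108 (decimal)
108 (decimal) = 154 (base 8)


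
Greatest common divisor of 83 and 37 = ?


83 = 2 * 37 + 9
37 = 4 * 9 + 1
9 = 9 * 1 + 0
GCD = 1


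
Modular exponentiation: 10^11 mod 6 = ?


10^1 mod 6 = 4
10^2 mod 6 = 4
10^3 mod 6 = 4
10^4 mod 6 = 4
10^5 mod 6 = 4
10^6 mod 6 = 4
10^7 mod 6 = 4
10^8 mod 6 = 4
10^9 mod 6 = 4
10^10 mod 6 = 4
10^11 mod 6 = 4


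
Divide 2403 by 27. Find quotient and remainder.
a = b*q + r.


2403 = 27 * 89 + 0
Check: 2403 + 0 = 2403

q = 89, r = 0


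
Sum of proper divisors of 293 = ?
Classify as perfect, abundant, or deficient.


Proper divisors: 1
Sum = 1 = 1
1 < 293 → deficient

s(293) = 1 (deficient)


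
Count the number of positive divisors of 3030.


3030 = 2^1 × 3^1 × 5^1 × 101^1
d(3030) = (1+1) × (1+1) × (1+1) × (1+1) = 16

16 divisors


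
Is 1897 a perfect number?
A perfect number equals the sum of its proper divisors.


Proper divisors of 1897: 1, 7, 271
Sum = 1 + 7 + 271 = 279

No, 1897 is not perfect (279 ≠ 1897)


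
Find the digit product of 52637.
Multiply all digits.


5 × 2 × 6 × 3 × 7 = 1260


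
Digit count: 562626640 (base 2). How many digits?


562626640 in base 2 = 100001100010010000000001010000
Number of digits = 30

30 digits (base 2)


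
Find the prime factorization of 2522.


2522 / 2 = 1261
1261 / 13 = 97
97 / 97 = 1
2522 = 2 × 13 × 97


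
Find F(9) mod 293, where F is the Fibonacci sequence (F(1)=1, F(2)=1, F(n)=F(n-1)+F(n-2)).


F(k) mod 293 for k=1..9:
1, 1, 2, 3, 5, 8, 13, 21, 34
F(9) mod 293 = 34


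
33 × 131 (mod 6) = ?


33 × 131 = 4323
4323 mod 6 = 3


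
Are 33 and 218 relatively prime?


Euclidean algorithm:
218 = 6 * 33 + 20
33 = 1 * 20 + 13
20 = 1 * 13 + 7
13 = 1 * 7 + 6
7 = 1 * 6 + 1
6 = 6 * 1 + 0
GCD(33, 218) = 1

Yes, coprime (GCD = 1)


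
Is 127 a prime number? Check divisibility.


Check divisors up to sqrt(127) = 11.2694
No divisors found.
127 is prime.

Yes, 127 is prime


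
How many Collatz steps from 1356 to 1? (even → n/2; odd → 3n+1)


1356 → 678 → 339 → 1018 → 509 → 1528 → 764 → 382 → 191 → 574 → 287 → 862 → 431 → 1294 → 647 → 1942 → 971 → 2914 → 1457 → 4372 → 2186 → 1093 → 3280 → 1640 → 820 → 410 → 205 → 616 → 308 → 154 → 77 → 232 → 116 → 58 → 29 → 88 → 44 → 22 → 11 → 34 → 17 → 52 → 26 → 13 → 40 → 20 → 10 → 5 → 16 → 8 → 4 → 2 → 1
Total steps = 52

52 steps


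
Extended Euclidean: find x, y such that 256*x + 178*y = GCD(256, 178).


Tabular extended Euclidean (each row: r = 256*s + 178*t):
r=256, s=1, t=0
r=178, s=0, t=1
q=1: r=78, s=1, t=-1   [256*(1) + 178*(-1) = 78]
q=2: r=22, s=-2, t=3   [256*(-2) + 178*(3) = 22]
q=3: r=12, s=7, t=-10   [256*(7) + 178*(-10) = 12]
q=1: r=10, s=-9, t=13   [256*(-9) + 178*(13) = 10]
q=1: r=2, s=16, t=-23   [256*(16) + 178*(-23) = 2]
q=5: r=0, s=-89, t=128   [256*(-89) + 178*(128) = 0]
GCD = 2; from the row with r=2: x=16, y=-23
Check: 256*(16) + 178*(-23) = 4096 - 4094 = 2

GCD = 2, x = 16, y = -23


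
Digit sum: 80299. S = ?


8 + 0 + 2 + 9 + 9 = 28


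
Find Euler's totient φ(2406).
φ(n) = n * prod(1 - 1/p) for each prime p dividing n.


2406 = 2 × 3 × 401
Prime factors: 2, 3, 401
φ(2406) = 2406 × (1-1/2) × (1-1/3) × (1-1/401)
= 2406 × 1/2 × 2/3 × 400/401 = 800

φ(2406) = 800


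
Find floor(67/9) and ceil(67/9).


67/9 = 7.4444
floor = 7
ceil = 8

floor = 7, ceil = 8


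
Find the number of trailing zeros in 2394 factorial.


floor(2394/5) = 478
floor(2394/25) = 95
floor(2394/125) = 19
floor(2394/625) = 3
Total = 595

595 trailing zeros


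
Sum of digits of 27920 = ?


2 + 7 + 9 + 2 + 0 = 20


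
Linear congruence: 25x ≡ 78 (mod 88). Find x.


GCD(25, 88) = 1, unique solution
a^(-1) mod 88 = 81
x = 81 * 78 mod 88 = 70

x ≡ 70 (mod 88)


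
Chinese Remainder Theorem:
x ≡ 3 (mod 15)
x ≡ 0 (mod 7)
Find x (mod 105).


M = 15*7 = 105
M1 = M/15 = 7, M2 = M/7 = 15
M1^(-1) mod 15 = 13, M2^(-1) mod 7 = 1
x = 3*7*13 + 0*15*1 = 273
273 mod 105 = 63
Check: 63 mod 15 = 3 ✓, 63 mod 7 = 0 ✓

x ≡ 63 (mod 105)


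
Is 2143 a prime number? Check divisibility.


Check divisors up to sqrt(2143) = 46.2925
No divisors found.
2143 is prime.

Yes, 2143 is prime


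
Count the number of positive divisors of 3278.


3278 = 2^1 × 11^1 × 149^1
d(3278) = (1+1) × (1+1) × (1+1) = 8

8 divisors


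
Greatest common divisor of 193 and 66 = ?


193 = 2 * 66 + 61
66 = 1 * 61 + 5
61 = 12 * 5 + 1
5 = 5 * 1 + 0
GCD = 1


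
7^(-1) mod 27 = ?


Use the extended Euclidean algorithm on (27, 7); each row r = 27*s + 7*t:
r=27, s=1, t=0
r=7, s=0, t=1
q=3: r=6, s=1, t=-3   [27*(1) + 7*(-3) = 6]
q=1: r=1, s=-1, t=4   [27*(-1) + 7*(4) = 1]
q=6: r=0, s=7, t=-27   [27*(7) + 7*(-27) = 0]
GCD = 1 with t = 4, so 7*(4) ≡ 1 (mod 27)
Inverse = 4 mod 27 = 4
Check: 7 * 4 = 28 ≡ 1 (mod 27)

7^(-1) ≡ 4 (mod 27)


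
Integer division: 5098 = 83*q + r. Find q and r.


5098 = 83 * 61 + 35
Check: 5063 + 35 = 5098

q = 61, r = 35


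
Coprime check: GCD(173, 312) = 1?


Euclidean algorithm:
312 = 1 * 173 + 139
173 = 1 * 139 + 34
139 = 4 * 34 + 3
34 = 11 * 3 + 1
3 = 3 * 1 + 0
GCD(173, 312) = 1

Yes, coprime (GCD = 1)


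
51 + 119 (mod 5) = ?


51 + 119 = 170
170 mod 5 = 0


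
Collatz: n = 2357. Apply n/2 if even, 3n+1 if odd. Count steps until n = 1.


2357 → 7072 → 3536 → 1768 → 884 → 442 → 221 → 664 → 332 → 166 → 83 → 250 → 125 → 376 → 188 → 94 → 47 → 142 → 71 → 214 → 107 → 322 → 161 → 484 → 242 → 121 → 364 → 182 → 91 → 274 → 137 → 412 → 206 → 103 → 310 → 155 → 466 → 233 → 700 → 350 → 175 → 526 → 263 → 790 → 395 → 1186 → 593 → 1780 → 890 → 445 → 1336 → 668 → 334 → 167 → 502 → 251 → 754 → 377 → 1132 → 566 → 283 → 850 → 425 → 1276 → 638 → 319 → 958 → 479 → 1438 → 719 → 2158 → 1079 → 3238 → 1619 → 4858 → 2429 → 7288 → 3644 → 1822 → 911 → 2734 → 1367 → 4102 → 2051 → 6154 → 3077 → 9232 → 4616 → 2308 → 1154 → 577 → 1732 → 866 → 433 → 1300 → 650 → 325 → 976 → 488 → 244 → 122 → 61 → 184 → 92 → 46 → 23 → 70 → 35 → 106 → 53 → 160 → 80 → 40 → 20 → 10 → 5 → 16 → 8 → 4 → 2 → 1
Total steps = 120

120 steps


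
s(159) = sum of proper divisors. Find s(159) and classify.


Proper divisors: 1, 3, 53
Sum = 1 + 3 + 53 = 57
57 < 159 → deficient

s(159) = 57 (deficient)


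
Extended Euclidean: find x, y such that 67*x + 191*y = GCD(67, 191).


Tabular extended Euclidean (each row: r = 67*s + 191*t):
r=67, s=1, t=0
r=191, s=0, t=1
q=0: r=67, s=1, t=0   [67*(1) + 191*(0) = 67]
q=2: r=57, s=-2, t=1   [67*(-2) + 191*(1) = 57]
q=1: r=10, s=3, t=-1   [67*(3) + 191*(-1) = 10]
q=5: r=7, s=-17, t=6   [67*(-17) + 191*(6) = 7]
q=1: r=3, s=20, t=-7   [67*(20) + 191*(-7) = 3]
q=2: r=1, s=-57, t=20   [67*(-57) + 191*(20) = 1]
q=3: r=0, s=191, t=-67   [67*(191) + 191*(-67) = 0]
GCD = 1; from the row with r=1: x=-57, y=20
Check: 67*(-57) + 191*(20) = -3819 + 3820 = 1

GCD = 1, x = -57, y = 20


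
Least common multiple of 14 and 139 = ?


GCD(14, 139) = 1
LCM = 14*139/1 = 1946/1 = 1946

LCM = 1946


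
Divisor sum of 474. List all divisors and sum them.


Divisors of 474: 1, 2, 3, 6, 79, 158, 237, 474
Sum = 1 + 2 + 3 + 6 + 79 + 158 + 237 + 474 = 960

σ(474) = 960


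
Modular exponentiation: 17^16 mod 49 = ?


17^1 mod 49 = 17
17^2 mod 49 = 44
17^3 mod 49 = 13
17^4 mod 49 = 25
17^5 mod 49 = 33
17^6 mod 49 = 22
17^7 mod 49 = 31
17^8 mod 49 = 37
17^9 mod 49 = 41
17^10 mod 49 = 11
17^11 mod 49 = 40
17^12 mod 49 = 43
17^13 mod 49 = 45
17^14 mod 49 = 30
17^15 mod 49 = 20
17^16 mod 49 = 46


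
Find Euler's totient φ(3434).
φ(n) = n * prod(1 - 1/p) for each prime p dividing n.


3434 = 2 × 17 × 101
Prime factors: 2, 17, 101
φ(3434) = 3434 × (1-1/2) × (1-1/17) × (1-1/101)
= 3434 × 1/2 × 16/17 × 100/101 = 1600

φ(3434) = 1600


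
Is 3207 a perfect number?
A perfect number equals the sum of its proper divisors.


Proper divisors of 3207: 1, 3, 1069
Sum = 1 + 3 + 1069 = 1073

No, 3207 is not perfect (1073 ≠ 3207)


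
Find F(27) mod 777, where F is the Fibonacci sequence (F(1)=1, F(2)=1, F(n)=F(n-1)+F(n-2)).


F(k) mod 777 for k=1..27:
1, 1, 2, 3, 5, 8, 13, 21, 34, 55, 89, 144, 233, 377, 610, 210, 43, 253, 296, 549, 68, 617, 685, 525, 433, 181, 614
F(27) mod 777 = 614


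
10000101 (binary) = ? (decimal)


10000101 (base 2) = 133 (decimal)
133 (decimal) = 133 (base 10)


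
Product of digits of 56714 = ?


5 × 6 × 7 × 1 × 4 = 840


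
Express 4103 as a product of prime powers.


4103 / 11 = 373
373 / 373 = 1
4103 = 11 × 373


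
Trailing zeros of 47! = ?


floor(47/5) = 9
floor(47/25) = 1
Total = 10

10 trailing zeros


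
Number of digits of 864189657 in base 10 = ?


864189657 has 9 digits in base 10
floor(log10(864189657)) + 1 = floor(8.9366) + 1 = 9

9 digits (base 10)


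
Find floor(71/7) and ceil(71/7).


71/7 = 10.1429
floor = 10
ceil = 11

floor = 10, ceil = 11


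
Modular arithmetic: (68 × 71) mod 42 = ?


68 × 71 = 4828
4828 mod 42 = 40


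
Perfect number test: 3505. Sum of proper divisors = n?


Proper divisors of 3505: 1, 5, 701
Sum = 1 + 5 + 701 = 707

No, 3505 is not perfect (707 ≠ 3505)


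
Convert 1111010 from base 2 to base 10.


1111010 (base 2) = 122 (decimal)
122 (decimal) = 122 (base 10)


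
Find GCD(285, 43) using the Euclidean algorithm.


285 = 6 * 43 + 27
43 = 1 * 27 + 16
27 = 1 * 16 + 11
16 = 1 * 11 + 5
11 = 2 * 5 + 1
5 = 5 * 1 + 0
GCD = 1
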